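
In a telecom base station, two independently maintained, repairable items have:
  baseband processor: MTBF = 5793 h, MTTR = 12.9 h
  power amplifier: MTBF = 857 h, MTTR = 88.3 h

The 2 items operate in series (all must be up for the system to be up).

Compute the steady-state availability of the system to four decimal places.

0.9046

A(baseband processor) = MTBF/(MTBF+MTTR) = 5793/(5793+12.9) = 0.997778
A(power amplifier) = MTBF/(MTBF+MTTR) = 857/(857+88.3) = 0.906591
Series availability: 0.997778 × 0.906591 = 0.9046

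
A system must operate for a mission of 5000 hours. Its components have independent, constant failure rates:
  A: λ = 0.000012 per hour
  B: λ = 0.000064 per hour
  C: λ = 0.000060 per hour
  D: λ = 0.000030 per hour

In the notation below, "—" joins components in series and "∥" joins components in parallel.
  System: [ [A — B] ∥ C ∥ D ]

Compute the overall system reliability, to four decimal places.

R(A) = exp(−0.000012 × 5000) = 0.941765
R(B) = exp(−0.000064 × 5000) = 0.726149
R(C) = exp(−0.000060 × 5000) = 0.740818
R(D) = exp(−0.000030 × 5000) = 0.860708
Series (A and B): 0.941765 × 0.726149 = 0.683862
Parallel ([0.683862], C, and D): 1 − (1 − 0.683862)(1 − 0.740818)(1 − 0.860708) = 0.9886

0.9886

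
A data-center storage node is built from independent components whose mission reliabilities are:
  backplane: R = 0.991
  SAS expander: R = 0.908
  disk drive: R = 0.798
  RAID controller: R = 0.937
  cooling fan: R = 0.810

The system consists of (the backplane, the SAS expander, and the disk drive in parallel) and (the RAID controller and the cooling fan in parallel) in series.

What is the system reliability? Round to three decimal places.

0.988

Parallel (backplane, SAS expander, and disk drive): 1 − (1 − 0.99100)(1 − 0.90800)(1 − 0.79800) = 0.99983
Parallel (RAID controller and cooling fan): 1 − (1 − 0.93700)(1 − 0.81000) = 0.98803
Series ([0.99983] and [0.98803]): 0.99983 × 0.98803 = 0.988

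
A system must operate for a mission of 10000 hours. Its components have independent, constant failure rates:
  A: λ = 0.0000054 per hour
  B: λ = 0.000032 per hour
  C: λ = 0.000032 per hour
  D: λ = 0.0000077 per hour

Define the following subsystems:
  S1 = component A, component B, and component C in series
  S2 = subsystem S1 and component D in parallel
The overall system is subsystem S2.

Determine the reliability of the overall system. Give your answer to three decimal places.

0.963

R(A) = exp(−0.0000054 × 10000) = 0.94743
R(B) = exp(−0.000032 × 10000) = 0.72615
R(C) = exp(−0.000032 × 10000) = 0.72615
R(D) = exp(−0.0000077 × 10000) = 0.92589
Series (A, B, and C): 0.94743 × 0.72615 × 0.72615 = 0.49957
Parallel ([0.49957] and D): 1 − (1 − 0.49957)(1 − 0.92589) = 0.963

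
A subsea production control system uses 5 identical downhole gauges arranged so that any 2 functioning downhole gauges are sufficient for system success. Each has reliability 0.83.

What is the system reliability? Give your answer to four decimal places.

0.9964

R = Σ_{i=2}^{5} C(5,i) p^i (1−p)^{5−i} with p = 0.83
C(5,2)·0.83^2·0.17^3 = 0.033846
C(5,3)·0.83^3·0.17^2 = 0.165246
C(5,4)·0.83^4·0.17^1 = 0.403396
C(5,5)·0.83^5·0.17^0 = 0.393904
Sum = 0.9964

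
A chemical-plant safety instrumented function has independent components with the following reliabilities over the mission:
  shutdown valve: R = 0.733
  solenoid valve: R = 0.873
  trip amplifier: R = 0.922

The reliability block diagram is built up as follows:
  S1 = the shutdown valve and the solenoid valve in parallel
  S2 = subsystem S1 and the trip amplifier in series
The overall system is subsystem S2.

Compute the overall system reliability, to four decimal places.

Parallel (shutdown valve and solenoid valve): 1 − (1 − 0.733000)(1 − 0.873000) = 0.966091
Series ([0.966091] and trip amplifier): 0.966091 × 0.922000 = 0.8907

0.8907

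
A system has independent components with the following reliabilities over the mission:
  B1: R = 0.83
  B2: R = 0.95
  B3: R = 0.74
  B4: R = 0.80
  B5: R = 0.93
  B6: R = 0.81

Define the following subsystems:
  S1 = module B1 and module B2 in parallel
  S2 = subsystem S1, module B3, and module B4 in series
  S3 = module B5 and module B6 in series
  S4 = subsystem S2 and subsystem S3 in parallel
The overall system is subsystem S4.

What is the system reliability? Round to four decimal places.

0.8981

Parallel (B1 and B2): 1 − (1 − 0.830000)(1 − 0.950000) = 0.991500
Series ([0.991500], B3, and B4): 0.991500 × 0.740000 × 0.800000 = 0.586968
Series (B5 and B6): 0.930000 × 0.810000 = 0.753300
Parallel ([0.586968] and [0.753300]): 1 − (1 − 0.586968)(1 − 0.753300) = 0.8981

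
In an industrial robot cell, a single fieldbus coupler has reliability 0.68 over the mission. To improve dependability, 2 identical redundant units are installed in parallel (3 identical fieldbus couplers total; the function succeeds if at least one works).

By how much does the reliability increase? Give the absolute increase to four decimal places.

0.2872

R_before = 0.68
R_after = 1 − (1 − 0.68)^3 = 0.9672
ΔR = 0.9672 − 0.68 = 0.2872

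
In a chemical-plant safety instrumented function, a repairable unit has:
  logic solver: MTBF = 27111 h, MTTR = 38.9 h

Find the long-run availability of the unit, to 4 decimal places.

A(logic solver) = MTBF/(MTBF+MTTR) = 27111/(27111+38.9) = 0.9986

0.9986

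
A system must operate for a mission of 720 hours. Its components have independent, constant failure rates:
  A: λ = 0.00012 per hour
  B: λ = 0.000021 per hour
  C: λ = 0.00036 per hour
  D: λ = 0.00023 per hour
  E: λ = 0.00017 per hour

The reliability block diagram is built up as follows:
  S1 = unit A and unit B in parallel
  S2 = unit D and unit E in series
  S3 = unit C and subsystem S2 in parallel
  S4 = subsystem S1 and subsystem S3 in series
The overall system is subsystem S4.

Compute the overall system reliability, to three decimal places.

0.942

R(A) = exp(−0.00012 × 720) = 0.91723
R(B) = exp(−0.000021 × 720) = 0.98499
R(C) = exp(−0.00036 × 720) = 0.77167
R(D) = exp(−0.00023 × 720) = 0.84739
R(E) = exp(−0.00017 × 720) = 0.88479
Parallel (A and B): 1 − (1 − 0.91723)(1 − 0.98499) = 0.99876
Series (D and E): 0.84739 × 0.88479 = 0.74976
Parallel (C and [0.74976]): 1 − (1 − 0.77167)(1 − 0.74976) = 0.94286
Series ([0.99876] and [0.94286]): 0.99876 × 0.94286 = 0.942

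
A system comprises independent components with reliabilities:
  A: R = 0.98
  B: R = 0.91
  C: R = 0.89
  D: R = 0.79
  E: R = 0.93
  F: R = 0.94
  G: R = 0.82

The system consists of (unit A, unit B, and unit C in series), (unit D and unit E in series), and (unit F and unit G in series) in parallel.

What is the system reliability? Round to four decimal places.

0.9875

Series (A, B, and C): 0.980000 × 0.910000 × 0.890000 = 0.793702
Series (D and E): 0.790000 × 0.930000 = 0.734700
Series (F and G): 0.940000 × 0.820000 = 0.770800
Parallel ([0.793702], [0.734700], and [0.770800]): 1 − (1 − 0.793702)(1 − 0.734700)(1 − 0.770800) = 0.9875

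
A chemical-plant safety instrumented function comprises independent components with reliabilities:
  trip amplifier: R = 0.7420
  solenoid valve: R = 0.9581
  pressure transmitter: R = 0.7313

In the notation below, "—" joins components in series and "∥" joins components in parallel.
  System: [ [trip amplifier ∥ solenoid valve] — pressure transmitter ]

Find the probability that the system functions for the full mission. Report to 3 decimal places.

0.723

Parallel (trip amplifier and solenoid valve): 1 − (1 − 0.74200)(1 − 0.95810) = 0.98919
Series ([0.98919] and pressure transmitter): 0.98919 × 0.73130 = 0.723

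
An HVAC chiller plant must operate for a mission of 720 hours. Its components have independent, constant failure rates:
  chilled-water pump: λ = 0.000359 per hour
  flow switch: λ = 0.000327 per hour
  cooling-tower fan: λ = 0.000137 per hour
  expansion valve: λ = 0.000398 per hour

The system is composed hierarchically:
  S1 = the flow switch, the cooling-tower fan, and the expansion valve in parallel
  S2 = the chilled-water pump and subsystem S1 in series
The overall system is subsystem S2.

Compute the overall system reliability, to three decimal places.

R(chilled-water pump) = exp(−0.000359 × 720) = 0.77222
R(flow switch) = exp(−0.000327 × 720) = 0.79022
R(cooling-tower fan) = exp(−0.000137 × 720) = 0.90607
R(expansion valve) = exp(−0.000398 × 720) = 0.75084
Parallel (flow switch, cooling-tower fan, and expansion valve): 1 − (1 − 0.79022)(1 − 0.90607)(1 − 0.75084) = 0.99509
Series (chilled-water pump and [0.99509]): 0.77222 × 0.99509 = 0.768

0.768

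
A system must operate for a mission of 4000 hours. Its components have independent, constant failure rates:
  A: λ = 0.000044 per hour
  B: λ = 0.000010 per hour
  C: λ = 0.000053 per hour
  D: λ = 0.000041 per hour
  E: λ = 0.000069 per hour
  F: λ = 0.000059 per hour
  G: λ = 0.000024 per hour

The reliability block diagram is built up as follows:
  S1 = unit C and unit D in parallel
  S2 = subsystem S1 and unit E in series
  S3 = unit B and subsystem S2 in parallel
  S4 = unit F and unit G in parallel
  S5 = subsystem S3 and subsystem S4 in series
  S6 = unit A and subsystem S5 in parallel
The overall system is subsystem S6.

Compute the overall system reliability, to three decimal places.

R(A) = exp(−0.000044 × 4000) = 0.83862
R(B) = exp(−0.000010 × 4000) = 0.96079
R(C) = exp(−0.000053 × 4000) = 0.80896
R(D) = exp(−0.000041 × 4000) = 0.84874
R(E) = exp(−0.000069 × 4000) = 0.75881
R(F) = exp(−0.000059 × 4000) = 0.78978
R(G) = exp(−0.000024 × 4000) = 0.90846
Parallel (C and D): 1 − (1 − 0.80896)(1 − 0.84874) = 0.97110
Series ([0.97110] and E): 0.97110 × 0.75881 = 0.73688
Parallel (B and [0.73688]): 1 − (1 − 0.96079)(1 − 0.73688) = 0.98968
Parallel (F and G): 1 − (1 − 0.78978)(1 − 0.90846) = 0.98076
Series ([0.98968] and [0.98076]): 0.98968 × 0.98076 = 0.97064
Parallel (A and [0.97064]): 1 − (1 − 0.83862)(1 − 0.97064) = 0.995

0.995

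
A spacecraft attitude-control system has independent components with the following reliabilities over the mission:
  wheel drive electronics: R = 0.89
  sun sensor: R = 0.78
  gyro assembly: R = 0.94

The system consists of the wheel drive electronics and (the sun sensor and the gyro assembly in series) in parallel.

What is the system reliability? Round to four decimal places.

Series (sun sensor and gyro assembly): 0.780000 × 0.940000 = 0.733200
Parallel (wheel drive electronics and [0.733200]): 1 − (1 − 0.890000)(1 − 0.733200) = 0.9707

0.9707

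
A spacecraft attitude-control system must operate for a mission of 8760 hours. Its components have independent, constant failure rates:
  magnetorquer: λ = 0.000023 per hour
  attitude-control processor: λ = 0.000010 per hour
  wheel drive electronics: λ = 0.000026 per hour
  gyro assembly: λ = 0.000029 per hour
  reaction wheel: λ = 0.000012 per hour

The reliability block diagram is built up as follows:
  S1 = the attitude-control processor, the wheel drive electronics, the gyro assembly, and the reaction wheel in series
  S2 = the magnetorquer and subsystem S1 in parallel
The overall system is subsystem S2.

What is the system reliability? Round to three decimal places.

R(magnetorquer) = exp(−0.000023 × 8760) = 0.81752
R(attitude-control processor) = exp(−0.000010 × 8760) = 0.91613
R(wheel drive electronics) = exp(−0.000026 × 8760) = 0.79632
R(gyro assembly) = exp(−0.000029 × 8760) = 0.77566
R(reaction wheel) = exp(−0.000012 × 8760) = 0.90022
Series (attitude-control processor, wheel drive electronics, gyro assembly, and reaction wheel): 0.91613 × 0.79632 × 0.77566 × 0.90022 = 0.50941
Parallel (magnetorquer and [0.50941]): 1 − (1 − 0.81752)(1 − 0.50941) = 0.910

0.910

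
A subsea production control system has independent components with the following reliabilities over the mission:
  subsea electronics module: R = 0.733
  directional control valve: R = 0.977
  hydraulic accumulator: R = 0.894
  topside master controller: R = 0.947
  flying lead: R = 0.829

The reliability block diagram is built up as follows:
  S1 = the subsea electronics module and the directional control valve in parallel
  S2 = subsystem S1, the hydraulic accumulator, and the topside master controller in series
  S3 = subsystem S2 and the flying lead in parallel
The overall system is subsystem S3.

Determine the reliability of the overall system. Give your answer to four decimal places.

0.9729

Parallel (subsea electronics module and directional control valve): 1 − (1 − 0.733000)(1 − 0.977000) = 0.993859
Series ([0.993859], hydraulic accumulator, and topside master controller): 0.993859 × 0.894000 × 0.947000 = 0.841419
Parallel ([0.841419] and flying lead): 1 − (1 − 0.841419)(1 − 0.829000) = 0.9729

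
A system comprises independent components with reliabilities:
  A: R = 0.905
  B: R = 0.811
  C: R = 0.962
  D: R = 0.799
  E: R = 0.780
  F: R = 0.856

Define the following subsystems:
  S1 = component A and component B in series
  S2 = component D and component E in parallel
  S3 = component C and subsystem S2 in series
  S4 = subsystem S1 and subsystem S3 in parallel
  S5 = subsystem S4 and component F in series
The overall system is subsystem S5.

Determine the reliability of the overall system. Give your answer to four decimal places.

Series (A and B): 0.905000 × 0.811000 = 0.733955
Parallel (D and E): 1 − (1 − 0.799000)(1 − 0.780000) = 0.955780
Series (C and [0.955780]): 0.962000 × 0.955780 = 0.919460
Parallel ([0.733955] and [0.919460]): 1 − (1 − 0.733955)(1 − 0.919460) = 0.978573
Series ([0.978573] and F): 0.978573 × 0.856000 = 0.8377

0.8377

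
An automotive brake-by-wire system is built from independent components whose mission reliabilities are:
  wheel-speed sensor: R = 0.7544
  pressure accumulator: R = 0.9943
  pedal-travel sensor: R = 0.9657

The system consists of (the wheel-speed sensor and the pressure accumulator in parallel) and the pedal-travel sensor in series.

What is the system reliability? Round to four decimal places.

Parallel (wheel-speed sensor and pressure accumulator): 1 − (1 − 0.754400)(1 − 0.994300) = 0.998600
Series ([0.998600] and pedal-travel sensor): 0.998600 × 0.965700 = 0.9643

0.9643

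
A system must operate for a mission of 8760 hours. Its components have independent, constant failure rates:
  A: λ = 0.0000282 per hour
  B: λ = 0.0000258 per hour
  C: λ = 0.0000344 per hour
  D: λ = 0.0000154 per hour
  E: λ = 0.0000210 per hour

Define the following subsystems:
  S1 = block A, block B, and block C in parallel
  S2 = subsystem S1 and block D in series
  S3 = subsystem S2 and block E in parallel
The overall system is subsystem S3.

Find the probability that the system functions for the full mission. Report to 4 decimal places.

R(A) = exp(−0.0000282 × 8760) = 0.781116
R(B) = exp(−0.0000258 × 8760) = 0.797712
R(C) = exp(−0.0000344 × 8760) = 0.739823
R(D) = exp(−0.0000154 × 8760) = 0.873800
R(E) = exp(−0.0000210 × 8760) = 0.831969
Parallel (A, B, and C): 1 − (1 − 0.781116)(1 − 0.797712)(1 − 0.739823) = 0.988480
Series ([0.988480] and D): 0.988480 × 0.873800 = 0.863734
Parallel ([0.863734] and E): 1 − (1 − 0.863734)(1 − 0.831969) = 0.9771

0.9771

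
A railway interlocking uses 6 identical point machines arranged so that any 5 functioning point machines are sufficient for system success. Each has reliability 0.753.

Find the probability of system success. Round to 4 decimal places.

0.5411

R = Σ_{i=5}^{6} C(6,i) p^i (1−p)^{6−i} with p = 0.753
C(6,5)·0.753^5·0.247^1 = 0.358776
C(6,6)·0.753^6·0.247^0 = 0.182293
Sum = 0.5411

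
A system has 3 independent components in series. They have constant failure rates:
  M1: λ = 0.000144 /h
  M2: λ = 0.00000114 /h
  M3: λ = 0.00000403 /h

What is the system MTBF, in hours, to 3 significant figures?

Series of exponential components: λ_sys = Σ λ_i
λ_sys = 0.000144 + 0.00000114 + 0.00000403 = 1.4917e-04 /h
MTBF = 1 / λ_sys = 6700 h

6700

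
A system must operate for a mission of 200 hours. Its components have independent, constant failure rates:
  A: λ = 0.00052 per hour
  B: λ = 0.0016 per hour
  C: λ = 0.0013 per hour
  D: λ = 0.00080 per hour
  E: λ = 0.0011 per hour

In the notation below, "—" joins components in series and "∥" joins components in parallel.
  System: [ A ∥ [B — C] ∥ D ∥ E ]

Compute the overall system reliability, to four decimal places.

0.9987

R(A) = exp(−0.00052 × 200) = 0.901225
R(B) = exp(−0.0016 × 200) = 0.726149
R(C) = exp(−0.0013 × 200) = 0.771052
R(D) = exp(−0.00080 × 200) = 0.852144
R(E) = exp(−0.0011 × 200) = 0.802519
Series (B and C): 0.726149 × 0.771052 = 0.559899
Parallel (A, [0.559899], D, and E): 1 − (1 − 0.901225)(1 − 0.559899)(1 − 0.852144)(1 − 0.802519) = 0.9987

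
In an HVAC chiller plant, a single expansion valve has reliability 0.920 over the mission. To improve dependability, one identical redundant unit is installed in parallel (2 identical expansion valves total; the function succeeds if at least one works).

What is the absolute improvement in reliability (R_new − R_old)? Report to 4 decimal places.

R_before = 0.920
R_after = 1 − (1 − 0.920)^2 = 0.9936
ΔR = 0.9936 − 0.920 = 0.0736

0.0736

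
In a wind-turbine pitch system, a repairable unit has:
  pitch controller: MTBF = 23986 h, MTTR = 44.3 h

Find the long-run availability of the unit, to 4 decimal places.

0.9982

A(pitch controller) = MTBF/(MTBF+MTTR) = 23986/(23986+44.3) = 0.9982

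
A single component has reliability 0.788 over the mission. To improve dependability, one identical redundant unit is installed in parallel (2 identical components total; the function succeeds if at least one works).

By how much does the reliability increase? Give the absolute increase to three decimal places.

0.167

R_before = 0.788
R_after = 1 − (1 − 0.788)^2 = 0.955
ΔR = 0.955 − 0.788 = 0.167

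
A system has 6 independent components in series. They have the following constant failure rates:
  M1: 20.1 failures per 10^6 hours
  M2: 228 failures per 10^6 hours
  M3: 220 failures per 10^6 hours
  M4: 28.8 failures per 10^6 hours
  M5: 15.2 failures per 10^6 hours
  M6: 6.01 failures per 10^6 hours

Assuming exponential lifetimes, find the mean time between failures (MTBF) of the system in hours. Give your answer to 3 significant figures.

Series of exponential components: λ_sys = Σ λ_i
λ_sys = 0.0000201 + 0.000228 + 0.000220 + 0.0000288 + 0.0000152 + 0.00000601 = 5.1811e-04 /h
MTBF = 1 / λ_sys = 1930 h

1930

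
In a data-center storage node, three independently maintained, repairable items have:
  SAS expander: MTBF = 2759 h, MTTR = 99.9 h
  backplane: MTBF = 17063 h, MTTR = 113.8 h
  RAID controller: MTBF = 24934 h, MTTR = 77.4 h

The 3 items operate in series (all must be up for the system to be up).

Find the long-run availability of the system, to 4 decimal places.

0.9557

A(SAS expander) = MTBF/(MTBF+MTTR) = 2759/(2759+99.9) = 0.965056
A(backplane) = MTBF/(MTBF+MTTR) = 17063/(17063+113.8) = 0.993375
A(RAID controller) = MTBF/(MTBF+MTTR) = 24934/(24934+77.4) = 0.996905
Series availability: 0.965056 × 0.993375 × 0.996905 = 0.9557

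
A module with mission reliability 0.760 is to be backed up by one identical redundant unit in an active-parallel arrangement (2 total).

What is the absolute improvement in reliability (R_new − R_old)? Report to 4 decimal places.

R_before = 0.760
R_after = 1 − (1 − 0.760)^2 = 0.9424
ΔR = 0.9424 − 0.760 = 0.1824

0.1824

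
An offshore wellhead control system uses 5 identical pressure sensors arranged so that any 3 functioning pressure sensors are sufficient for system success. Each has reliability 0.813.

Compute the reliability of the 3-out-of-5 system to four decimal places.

0.9516

R = Σ_{i=3}^{5} C(5,i) p^i (1−p)^{5−i} with p = 0.813
C(5,3)·0.813^3·0.187^2 = 0.187912
C(5,4)·0.813^4·0.187^1 = 0.408483
C(5,5)·0.813^5·0.187^0 = 0.355183
Sum = 0.9516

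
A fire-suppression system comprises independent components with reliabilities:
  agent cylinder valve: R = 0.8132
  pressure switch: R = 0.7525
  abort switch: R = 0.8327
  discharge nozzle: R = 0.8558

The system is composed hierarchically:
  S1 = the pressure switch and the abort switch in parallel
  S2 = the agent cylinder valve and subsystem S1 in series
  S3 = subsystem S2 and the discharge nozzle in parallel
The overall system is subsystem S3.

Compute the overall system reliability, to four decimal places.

0.9682

Parallel (pressure switch and abort switch): 1 − (1 − 0.752500)(1 − 0.832700) = 0.958593
Series (agent cylinder valve and [0.958593]): 0.813200 × 0.958593 = 0.779528
Parallel ([0.779528] and discharge nozzle): 1 − (1 − 0.779528)(1 − 0.855800) = 0.9682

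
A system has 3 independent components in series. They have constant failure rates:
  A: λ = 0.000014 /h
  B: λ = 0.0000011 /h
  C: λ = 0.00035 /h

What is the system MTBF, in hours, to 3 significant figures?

Series of exponential components: λ_sys = Σ λ_i
λ_sys = 0.000014 + 0.0000011 + 0.00035 = 3.6510e-04 /h
MTBF = 1 / λ_sys = 2740 h

2740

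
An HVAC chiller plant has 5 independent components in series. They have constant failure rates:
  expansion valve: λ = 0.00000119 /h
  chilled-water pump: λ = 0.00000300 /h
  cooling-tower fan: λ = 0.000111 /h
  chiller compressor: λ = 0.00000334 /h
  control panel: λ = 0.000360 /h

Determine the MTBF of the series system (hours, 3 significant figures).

Series of exponential components: λ_sys = Σ λ_i
λ_sys = 0.00000119 + 0.00000300 + 0.000111 + 0.00000334 + 0.000360 = 4.7853e-04 /h
MTBF = 1 / λ_sys = 2090 h

2090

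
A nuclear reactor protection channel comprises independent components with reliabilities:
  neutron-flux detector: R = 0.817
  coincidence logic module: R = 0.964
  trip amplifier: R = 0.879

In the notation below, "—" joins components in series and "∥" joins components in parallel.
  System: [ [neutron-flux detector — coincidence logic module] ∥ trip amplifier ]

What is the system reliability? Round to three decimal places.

Series (neutron-flux detector and coincidence logic module): 0.81700 × 0.96400 = 0.78759
Parallel ([0.78759] and trip amplifier): 1 − (1 − 0.78759)(1 − 0.87900) = 0.974

0.974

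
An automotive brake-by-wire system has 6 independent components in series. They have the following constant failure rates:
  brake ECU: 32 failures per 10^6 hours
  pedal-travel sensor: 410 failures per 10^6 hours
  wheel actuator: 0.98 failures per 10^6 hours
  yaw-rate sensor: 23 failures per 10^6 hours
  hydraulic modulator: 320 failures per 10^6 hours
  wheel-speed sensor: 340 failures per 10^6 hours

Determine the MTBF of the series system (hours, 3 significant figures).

Series of exponential components: λ_sys = Σ λ_i
λ_sys = 0.000032 + 0.00041 + 0.00000098 + 0.000023 + 0.00032 + 0.00034 = 1.1260e-03 /h
MTBF = 1 / λ_sys = 888 h

888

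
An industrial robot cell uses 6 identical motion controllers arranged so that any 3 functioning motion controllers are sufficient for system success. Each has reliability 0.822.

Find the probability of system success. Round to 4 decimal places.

0.9889

R = Σ_{i=3}^{6} C(6,i) p^i (1−p)^{6−i} with p = 0.822
C(6,3)·0.822^3·0.178^3 = 0.062648
C(6,4)·0.822^4·0.178^2 = 0.216979
C(6,5)·0.822^5·0.178^1 = 0.400802
C(6,6)·0.822^6·0.178^0 = 0.308483
Sum = 0.9889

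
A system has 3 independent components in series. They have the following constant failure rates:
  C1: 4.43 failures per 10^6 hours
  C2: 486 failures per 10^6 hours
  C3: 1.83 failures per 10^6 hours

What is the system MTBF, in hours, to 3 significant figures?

2030

Series of exponential components: λ_sys = Σ λ_i
λ_sys = 0.00000443 + 0.000486 + 0.00000183 = 4.9226e-04 /h
MTBF = 1 / λ_sys = 2030 h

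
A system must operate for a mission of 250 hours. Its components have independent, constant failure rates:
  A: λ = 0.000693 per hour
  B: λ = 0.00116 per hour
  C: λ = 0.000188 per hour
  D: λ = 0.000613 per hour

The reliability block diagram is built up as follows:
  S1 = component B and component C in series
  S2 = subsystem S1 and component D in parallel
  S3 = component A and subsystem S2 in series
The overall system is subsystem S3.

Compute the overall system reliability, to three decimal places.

0.807

R(A) = exp(−0.000693 × 250) = 0.84093
R(B) = exp(−0.00116 × 250) = 0.74826
R(C) = exp(−0.000188 × 250) = 0.95409
R(D) = exp(−0.000613 × 250) = 0.85792
Series (B and C): 0.74826 × 0.95409 = 0.71391
Parallel ([0.71391] and D): 1 − (1 − 0.71391)(1 − 0.85792) = 0.95935
Series (A and [0.95935]): 0.84093 × 0.95935 = 0.807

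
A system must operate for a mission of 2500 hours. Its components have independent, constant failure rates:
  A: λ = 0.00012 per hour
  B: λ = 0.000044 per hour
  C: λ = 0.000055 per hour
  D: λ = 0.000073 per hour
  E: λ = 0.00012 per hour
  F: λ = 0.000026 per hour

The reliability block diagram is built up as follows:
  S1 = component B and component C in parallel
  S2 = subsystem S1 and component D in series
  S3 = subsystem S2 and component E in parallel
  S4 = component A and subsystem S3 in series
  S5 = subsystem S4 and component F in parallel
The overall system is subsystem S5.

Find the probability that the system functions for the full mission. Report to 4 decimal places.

R(A) = exp(−0.00012 × 2500) = 0.740818
R(B) = exp(−0.000044 × 2500) = 0.895834
R(C) = exp(−0.000055 × 2500) = 0.871534
R(D) = exp(−0.000073 × 2500) = 0.833185
R(E) = exp(−0.00012 × 2500) = 0.740818
R(F) = exp(−0.000026 × 2500) = 0.937067
Parallel (B and C): 1 − (1 − 0.895834)(1 − 0.871534) = 0.986618
Series ([0.986618] and D): 0.986618 × 0.833185 = 0.822035
Parallel ([0.822035] and E): 1 − (1 − 0.822035)(1 − 0.740818) = 0.953875
Series (A and [0.953875]): 0.740818 × 0.953875 = 0.706648
Parallel ([0.706648] and F): 1 − (1 − 0.706648)(1 − 0.937067) = 0.9815

0.9815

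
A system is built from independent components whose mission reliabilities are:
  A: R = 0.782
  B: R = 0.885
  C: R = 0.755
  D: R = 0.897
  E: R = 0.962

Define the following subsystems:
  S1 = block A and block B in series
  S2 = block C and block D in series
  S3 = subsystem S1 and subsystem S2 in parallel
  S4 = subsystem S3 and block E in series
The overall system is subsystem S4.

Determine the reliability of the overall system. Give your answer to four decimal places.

0.8664

Series (A and B): 0.782000 × 0.885000 = 0.692070
Series (C and D): 0.755000 × 0.897000 = 0.677235
Parallel ([0.692070] and [0.677235]): 1 − (1 − 0.692070)(1 − 0.677235) = 0.900611
Series ([0.900611] and E): 0.900611 × 0.962000 = 0.8664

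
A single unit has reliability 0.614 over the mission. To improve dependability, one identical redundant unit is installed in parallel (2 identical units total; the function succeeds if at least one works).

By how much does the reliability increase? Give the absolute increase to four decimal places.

R_before = 0.614
R_after = 1 − (1 − 0.614)^2 = 0.8510
ΔR = 0.8510 − 0.614 = 0.2370

0.2370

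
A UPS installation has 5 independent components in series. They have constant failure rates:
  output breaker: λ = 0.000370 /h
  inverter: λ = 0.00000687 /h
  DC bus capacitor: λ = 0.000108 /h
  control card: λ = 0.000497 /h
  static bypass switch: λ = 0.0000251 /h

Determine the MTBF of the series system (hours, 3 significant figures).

993

Series of exponential components: λ_sys = Σ λ_i
λ_sys = 0.000370 + 0.00000687 + 0.000108 + 0.000497 + 0.0000251 = 1.0070e-03 /h
MTBF = 1 / λ_sys = 993 h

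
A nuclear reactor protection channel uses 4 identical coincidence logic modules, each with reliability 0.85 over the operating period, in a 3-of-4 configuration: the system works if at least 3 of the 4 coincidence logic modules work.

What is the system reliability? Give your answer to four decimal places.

0.8905

R = Σ_{i=3}^{4} C(4,i) p^i (1−p)^{4−i} with p = 0.85
C(4,3)·0.85^3·0.15^1 = 0.368475
C(4,4)·0.85^4·0.15^0 = 0.522006
Sum = 0.8905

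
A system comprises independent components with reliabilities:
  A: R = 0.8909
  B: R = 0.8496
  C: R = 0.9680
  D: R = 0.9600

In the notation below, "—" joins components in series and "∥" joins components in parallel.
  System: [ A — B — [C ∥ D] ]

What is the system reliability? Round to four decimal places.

Parallel (C and D): 1 − (1 − 0.968000)(1 − 0.960000) = 0.998720
Series (A, B, and [0.998720]): 0.890900 × 0.849600 × 0.998720 = 0.7559

0.7559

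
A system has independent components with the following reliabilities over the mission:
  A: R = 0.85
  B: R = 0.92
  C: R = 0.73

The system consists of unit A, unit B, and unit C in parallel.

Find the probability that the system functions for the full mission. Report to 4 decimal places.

Parallel (A, B, and C): 1 − (1 − 0.850000)(1 − 0.920000)(1 − 0.730000) = 0.9968

0.9968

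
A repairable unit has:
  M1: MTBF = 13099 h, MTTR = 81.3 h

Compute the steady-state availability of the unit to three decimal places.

A(M1) = MTBF/(MTBF+MTTR) = 13099/(13099+81.3) = 0.994

0.994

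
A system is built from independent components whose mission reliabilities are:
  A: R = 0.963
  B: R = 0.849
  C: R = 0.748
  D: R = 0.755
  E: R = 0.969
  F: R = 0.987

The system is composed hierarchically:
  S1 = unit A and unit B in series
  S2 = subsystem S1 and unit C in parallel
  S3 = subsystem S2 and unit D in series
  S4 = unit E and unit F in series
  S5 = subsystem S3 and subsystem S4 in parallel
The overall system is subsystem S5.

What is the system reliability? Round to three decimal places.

Series (A and B): 0.96300 × 0.84900 = 0.81759
Parallel ([0.81759] and C): 1 − (1 − 0.81759)(1 − 0.74800) = 0.95403
Series ([0.95403] and D): 0.95403 × 0.75500 = 0.72029
Series (E and F): 0.96900 × 0.98700 = 0.95640
Parallel ([0.72029] and [0.95640]): 1 − (1 − 0.72029)(1 − 0.95640) = 0.988

0.988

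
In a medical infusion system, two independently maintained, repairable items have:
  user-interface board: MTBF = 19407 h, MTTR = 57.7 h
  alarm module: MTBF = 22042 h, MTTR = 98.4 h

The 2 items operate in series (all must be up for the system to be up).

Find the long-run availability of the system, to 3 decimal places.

A(user-interface board) = MTBF/(MTBF+MTTR) = 19407/(19407+57.7) = 0.997036
A(alarm module) = MTBF/(MTBF+MTTR) = 22042/(22042+98.4) = 0.995556
Series availability: 0.997036 × 0.995556 = 0.993

0.993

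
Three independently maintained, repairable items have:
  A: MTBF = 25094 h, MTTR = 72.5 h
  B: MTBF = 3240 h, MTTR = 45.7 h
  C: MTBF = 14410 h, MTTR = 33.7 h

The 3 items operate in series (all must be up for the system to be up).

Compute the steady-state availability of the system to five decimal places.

0.98096

A(A) = MTBF/(MTBF+MTTR) = 25094/(25094+72.5) = 0.997119
A(B) = MTBF/(MTBF+MTTR) = 3240/(3240+45.7) = 0.986091
A(C) = MTBF/(MTBF+MTTR) = 14410/(14410+33.7) = 0.997667
Series availability: 0.997119 × 0.986091 × 0.997667 = 0.98096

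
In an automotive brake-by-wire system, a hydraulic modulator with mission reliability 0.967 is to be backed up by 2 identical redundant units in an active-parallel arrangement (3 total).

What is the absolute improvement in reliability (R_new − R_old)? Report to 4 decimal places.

R_before = 0.967
R_after = 1 − (1 − 0.967)^3 = 1.0000
ΔR = 1.0000 − 0.967 = 0.0330

0.0330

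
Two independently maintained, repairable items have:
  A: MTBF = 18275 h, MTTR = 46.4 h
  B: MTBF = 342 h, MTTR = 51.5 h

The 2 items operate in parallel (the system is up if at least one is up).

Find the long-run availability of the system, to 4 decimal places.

0.9997

A(A) = MTBF/(MTBF+MTTR) = 18275/(18275+46.4) = 0.997467
A(B) = MTBF/(MTBF+MTTR) = 342/(342+51.5) = 0.869123
Parallel availability: 1 − (1 − 0.997467)(1 − 0.869123) = 0.9997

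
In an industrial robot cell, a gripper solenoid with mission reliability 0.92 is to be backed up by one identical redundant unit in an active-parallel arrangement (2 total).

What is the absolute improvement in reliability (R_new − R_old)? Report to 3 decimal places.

R_before = 0.92
R_after = 1 − (1 − 0.92)^2 = 0.994
ΔR = 0.994 − 0.92 = 0.074

0.074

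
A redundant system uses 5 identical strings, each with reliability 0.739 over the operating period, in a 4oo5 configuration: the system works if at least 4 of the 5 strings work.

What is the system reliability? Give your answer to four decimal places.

R = Σ_{i=4}^{5} C(5,i) p^i (1−p)^{5−i} with p = 0.739
C(5,4)·0.739^4·0.261^1 = 0.389214
C(5,5)·0.739^5·0.261^0 = 0.220405
Sum = 0.6096

0.6096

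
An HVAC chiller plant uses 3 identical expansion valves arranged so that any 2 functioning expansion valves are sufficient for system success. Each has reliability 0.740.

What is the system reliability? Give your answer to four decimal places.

R = Σ_{i=2}^{3} C(3,i) p^i (1−p)^{3−i} with p = 0.740
C(3,2)·0.740^2·0.260^1 = 0.427128
C(3,3)·0.740^3·0.260^0 = 0.405224
Sum = 0.8324

0.8324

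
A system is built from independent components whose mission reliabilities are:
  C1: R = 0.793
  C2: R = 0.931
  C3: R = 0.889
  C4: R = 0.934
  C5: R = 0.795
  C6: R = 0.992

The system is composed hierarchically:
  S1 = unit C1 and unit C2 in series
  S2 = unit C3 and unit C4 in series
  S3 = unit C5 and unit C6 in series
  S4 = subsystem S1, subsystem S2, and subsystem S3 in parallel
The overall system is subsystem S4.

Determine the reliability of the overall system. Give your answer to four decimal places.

0.9906

Series (C1 and C2): 0.793000 × 0.931000 = 0.738283
Series (C3 and C4): 0.889000 × 0.934000 = 0.830326
Series (C5 and C6): 0.795000 × 0.992000 = 0.788640
Parallel ([0.738283], [0.830326], and [0.788640]): 1 − (1 − 0.738283)(1 − 0.830326)(1 − 0.788640) = 0.9906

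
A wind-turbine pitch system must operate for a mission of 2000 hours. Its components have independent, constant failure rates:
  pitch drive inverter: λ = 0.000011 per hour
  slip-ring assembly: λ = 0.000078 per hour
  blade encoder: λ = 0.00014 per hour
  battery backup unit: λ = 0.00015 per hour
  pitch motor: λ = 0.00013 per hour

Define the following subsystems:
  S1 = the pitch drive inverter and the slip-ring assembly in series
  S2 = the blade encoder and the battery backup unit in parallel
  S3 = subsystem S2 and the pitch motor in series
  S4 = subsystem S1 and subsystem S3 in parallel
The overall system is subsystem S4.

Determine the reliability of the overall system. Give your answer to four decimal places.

R(pitch drive inverter) = exp(−0.000011 × 2000) = 0.978240
R(slip-ring assembly) = exp(−0.000078 × 2000) = 0.855559
R(blade encoder) = exp(−0.00014 × 2000) = 0.755784
R(battery backup unit) = exp(−0.00015 × 2000) = 0.740818
R(pitch motor) = exp(−0.00013 × 2000) = 0.771052
Series (pitch drive inverter and slip-ring assembly): 0.978240 × 0.855559 = 0.836942
Parallel (blade encoder and battery backup unit): 1 − (1 − 0.755784)(1 − 0.740818) = 0.936704
Series ([0.936704] and pitch motor): 0.936704 × 0.771052 = 0.722247
Parallel ([0.836942] and [0.722247]): 1 − (1 − 0.836942)(1 − 0.722247) = 0.9547

0.9547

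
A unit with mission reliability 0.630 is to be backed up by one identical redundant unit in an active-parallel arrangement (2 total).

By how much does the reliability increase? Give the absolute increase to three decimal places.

R_before = 0.630
R_after = 1 − (1 − 0.630)^2 = 0.863
ΔR = 0.863 − 0.630 = 0.233

0.233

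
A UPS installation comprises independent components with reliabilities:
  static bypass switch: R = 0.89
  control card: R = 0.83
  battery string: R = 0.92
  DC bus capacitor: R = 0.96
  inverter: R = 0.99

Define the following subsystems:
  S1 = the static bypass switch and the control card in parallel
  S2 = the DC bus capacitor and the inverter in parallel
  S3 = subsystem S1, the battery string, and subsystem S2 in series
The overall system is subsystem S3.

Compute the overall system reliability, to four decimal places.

0.9024

Parallel (static bypass switch and control card): 1 − (1 − 0.890000)(1 − 0.830000) = 0.981300
Parallel (DC bus capacitor and inverter): 1 − (1 − 0.960000)(1 − 0.990000) = 0.999600
Series ([0.981300], battery string, and [0.999600]): 0.981300 × 0.920000 × 0.999600 = 0.9024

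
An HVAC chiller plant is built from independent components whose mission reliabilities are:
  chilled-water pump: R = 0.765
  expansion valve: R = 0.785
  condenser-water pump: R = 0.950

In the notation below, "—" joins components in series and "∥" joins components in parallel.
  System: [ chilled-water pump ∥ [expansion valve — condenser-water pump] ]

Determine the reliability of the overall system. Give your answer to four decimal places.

0.9403

Series (expansion valve and condenser-water pump): 0.785000 × 0.950000 = 0.745750
Parallel (chilled-water pump and [0.745750]): 1 − (1 − 0.765000)(1 − 0.745750) = 0.9403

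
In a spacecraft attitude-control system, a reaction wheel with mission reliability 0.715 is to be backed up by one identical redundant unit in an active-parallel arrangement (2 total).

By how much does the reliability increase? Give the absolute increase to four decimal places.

0.2038

R_before = 0.715
R_after = 1 − (1 − 0.715)^2 = 0.9188
ΔR = 0.9188 − 0.715 = 0.2038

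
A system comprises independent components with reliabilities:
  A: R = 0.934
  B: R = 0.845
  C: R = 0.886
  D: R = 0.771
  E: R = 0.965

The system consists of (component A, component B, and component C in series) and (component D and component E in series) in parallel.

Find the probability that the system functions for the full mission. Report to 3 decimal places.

Series (A, B, and C): 0.93400 × 0.84500 × 0.88600 = 0.69926
Series (D and E): 0.77100 × 0.96500 = 0.74402
Parallel ([0.69926] and [0.74402]): 1 − (1 − 0.69926)(1 − 0.74402) = 0.923

0.923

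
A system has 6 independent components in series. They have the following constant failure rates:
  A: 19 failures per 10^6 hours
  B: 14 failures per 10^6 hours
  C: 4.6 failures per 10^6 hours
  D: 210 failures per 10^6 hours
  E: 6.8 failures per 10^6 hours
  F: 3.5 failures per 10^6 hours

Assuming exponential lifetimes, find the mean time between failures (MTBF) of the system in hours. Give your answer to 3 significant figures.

Series of exponential components: λ_sys = Σ λ_i
λ_sys = 0.000019 + 0.000014 + 0.0000046 + 0.00021 + 0.0000068 + 0.0000035 = 2.5790e-04 /h
MTBF = 1 / λ_sys = 3880 h

3880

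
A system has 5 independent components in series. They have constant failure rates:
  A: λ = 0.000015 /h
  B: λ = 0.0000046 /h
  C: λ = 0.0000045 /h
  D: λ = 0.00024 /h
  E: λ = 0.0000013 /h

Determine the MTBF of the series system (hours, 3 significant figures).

Series of exponential components: λ_sys = Σ λ_i
λ_sys = 0.000015 + 0.0000046 + 0.0000045 + 0.00024 + 0.0000013 = 2.6540e-04 /h
MTBF = 1 / λ_sys = 3770 h

3770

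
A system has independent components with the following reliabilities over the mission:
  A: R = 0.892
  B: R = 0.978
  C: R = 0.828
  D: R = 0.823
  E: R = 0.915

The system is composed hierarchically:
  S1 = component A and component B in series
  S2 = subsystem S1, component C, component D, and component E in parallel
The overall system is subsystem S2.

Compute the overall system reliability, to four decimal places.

Series (A and B): 0.892000 × 0.978000 = 0.872376
Parallel ([0.872376], C, D, and E): 1 − (1 − 0.872376)(1 − 0.828000)(1 − 0.823000)(1 − 0.915000) = 0.9997

0.9997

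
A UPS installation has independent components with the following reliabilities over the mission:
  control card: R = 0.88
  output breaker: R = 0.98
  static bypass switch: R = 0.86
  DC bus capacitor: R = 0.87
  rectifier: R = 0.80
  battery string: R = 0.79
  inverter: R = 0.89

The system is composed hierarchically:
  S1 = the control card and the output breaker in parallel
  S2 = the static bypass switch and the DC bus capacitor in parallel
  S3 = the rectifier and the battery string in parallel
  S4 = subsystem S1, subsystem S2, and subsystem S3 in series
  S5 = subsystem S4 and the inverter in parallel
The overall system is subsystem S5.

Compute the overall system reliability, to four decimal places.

Parallel (control card and output breaker): 1 − (1 − 0.880000)(1 − 0.980000) = 0.997600
Parallel (static bypass switch and DC bus capacitor): 1 − (1 − 0.860000)(1 − 0.870000) = 0.981800
Parallel (rectifier and battery string): 1 − (1 − 0.800000)(1 − 0.790000) = 0.958000
Series ([0.997600], [0.981800], and [0.958000]): 0.997600 × 0.981800 × 0.958000 = 0.938307
Parallel ([0.938307] and inverter): 1 − (1 − 0.938307)(1 − 0.890000) = 0.9932

0.9932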